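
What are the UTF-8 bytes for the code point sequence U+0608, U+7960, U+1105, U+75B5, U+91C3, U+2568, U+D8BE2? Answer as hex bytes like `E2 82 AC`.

U+0608: 2-byte form → D8 88.
U+7960: 3-byte form → E7 A5 A0.
U+1105: 3-byte form → E1 84 85.
U+75B5: 3-byte form → E7 96 B5.
U+91C3: 3-byte form → E9 87 83.
U+2568: 3-byte form → E2 95 A8.
U+D8BE2: 4-byte form → F3 98 AF A2.
Concatenated (21 bytes): D8 88 E7 A5 A0 E1 84 85 E7 96 B5 E9 87 83 E2 95 A8 F3 98 AF A2.

D8 88 E7 A5 A0 E1 84 85 E7 96 B5 E9 87 83 E2 95 A8 F3 98 AF A2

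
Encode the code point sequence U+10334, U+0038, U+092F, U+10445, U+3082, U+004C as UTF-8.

U+10334: 4-byte form → F0 90 8C B4.
U+0038: 1-byte form → 38.
U+092F: 3-byte form → E0 A4 AF.
U+10445: 4-byte form → F0 90 91 85.
U+3082: 3-byte form → E3 82 82.
U+004C: 1-byte form → 4C.
Concatenated (16 bytes): F0 90 8C B4 38 E0 A4 AF F0 90 91 85 E3 82 82 4C.

F0 90 8C B4 38 E0 A4 AF F0 90 91 85 E3 82 82 4C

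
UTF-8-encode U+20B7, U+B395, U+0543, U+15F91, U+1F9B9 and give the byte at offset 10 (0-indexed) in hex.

U+20B7 → 3-byte form E2 82 B7 at offsets 0–2.
U+B395 → 3-byte form EB 8E 95 at offsets 3–5.
U+0543 → 2-byte form D5 83 at offsets 6–7.
U+15F91 → 4-byte form F0 95 BE 91 at offsets 8–11.
Offset 10 falls in char 4's range; it's byte 3 of F0 95 BE 91 = 0xBE.

0xBE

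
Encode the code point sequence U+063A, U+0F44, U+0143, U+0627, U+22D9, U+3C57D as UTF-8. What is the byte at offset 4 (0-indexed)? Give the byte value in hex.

U+063A → 2-byte form D8 BA at offsets 0–1.
U+0F44 → 3-byte form E0 BD 84 at offsets 2–4.
Offset 4 falls in char 2's range; it's byte 3 of E0 BD 84 = 0x84.

0x84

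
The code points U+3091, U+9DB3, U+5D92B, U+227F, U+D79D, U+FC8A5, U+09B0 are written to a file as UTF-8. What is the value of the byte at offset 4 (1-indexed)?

1-indexed offset 4 is 0-indexed offset 3.
U+3091 → 3-byte form E3 82 91 at offsets 0–2.
U+9DB3 → 3-byte form E9 B6 B3 at offsets 3–5.
Offset 3 falls in char 2's range; it's byte 1 of E9 B6 B3 = 0xE9.

0xE9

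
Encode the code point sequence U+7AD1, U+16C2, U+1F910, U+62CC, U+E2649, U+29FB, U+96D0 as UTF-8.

E7 AB 91 E1 9B 82 F0 9F A4 90 E6 8B 8C F3 A2 99 89 E2 A7 BB E9 9B 90

U+7AD1: 3-byte form → E7 AB 91.
U+16C2: 3-byte form → E1 9B 82.
U+1F910: 4-byte form → F0 9F A4 90.
U+62CC: 3-byte form → E6 8B 8C.
U+E2649: 4-byte form → F3 A2 99 89.
U+29FB: 3-byte form → E2 A7 BB.
U+96D0: 3-byte form → E9 9B 90.
Concatenated (23 bytes): E7 AB 91 E1 9B 82 F0 9F A4 90 E6 8B 8C F3 A2 99 89 E2 A7 BB E9 9B 90.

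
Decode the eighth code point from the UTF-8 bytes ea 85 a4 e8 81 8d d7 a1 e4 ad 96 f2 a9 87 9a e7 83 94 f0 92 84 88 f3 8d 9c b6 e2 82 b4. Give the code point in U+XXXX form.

Offset 0: leading byte 0xEA = 11101010 → 3-byte char #1 = EA 85 A4.
Offset 3: leading byte 0xE8 = 11101000 → 3-byte char #2 = E8 81 8D.
Offset 6: leading byte 0xD7 = 11010111 → 2-byte char #3 = D7 A1.
Offset 8: leading byte 0xE4 = 11100100 → 3-byte char #4 = E4 AD 96.
Offset 11: leading byte 0xF2 = 11110010 → 4-byte char #5 = F2 A9 87 9A.
Offset 15: leading byte 0xE7 = 11100111 → 3-byte char #6 = E7 83 94.
Offset 18: leading byte 0xF0 = 11110000 → 4-byte char #7 = F0 92 84 88.
Offset 22: leading byte 0xF3 = 11110011 → 4-byte char #8 = F3 8D 9C B6.
Leading byte 0xF3 = 11110011 matches 11110xxx → 4-byte sequence.
Byte 1: 0xF3 = 11110011, payload 011 (3 bits).
Byte 2: 0x8D = 10001101 (10xxxxxx ✓), payload 001101.
Byte 3: 0x9C = 10011100 (10xxxxxx ✓), payload 011100.
Byte 4: 0xB6 = 10110110 (10xxxxxx ✓), payload 110110.
Concatenate: 011001101011100110110 = 0xCD736 (21 bits → U+CD736).

U+CD736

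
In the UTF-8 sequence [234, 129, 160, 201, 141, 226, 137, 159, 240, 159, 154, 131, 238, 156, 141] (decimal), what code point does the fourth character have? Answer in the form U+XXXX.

Offset 0: leading byte 0xEA = 11101010 → 3-byte char #1 = EA 81 A0.
Offset 3: leading byte 0xC9 = 11001001 → 2-byte char #2 = C9 8D.
Offset 5: leading byte 0xE2 = 11100010 → 3-byte char #3 = E2 89 9F.
Offset 8: leading byte 0xF0 = 11110000 → 4-byte char #4 = F0 9F 9A 83.
Leading byte 0xF0 = 11110000 matches 11110xxx → 4-byte sequence.
Byte 1: 0xF0 = 11110000, payload 000 (3 bits).
Byte 2: 0x9F = 10011111 (10xxxxxx ✓), payload 011111.
Byte 3: 0x9A = 10011010 (10xxxxxx ✓), payload 011010.
Byte 4: 0x83 = 10000011 (10xxxxxx ✓), payload 000011.
Concatenate: 000011111011010000011 = 0x1F683 (21 bits → U+1F683).

U+1F683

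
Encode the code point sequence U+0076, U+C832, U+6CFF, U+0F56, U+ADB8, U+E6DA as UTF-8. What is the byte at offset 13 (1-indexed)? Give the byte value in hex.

1-indexed offset 13 is 0-indexed offset 12.
U+0076 → 1-byte form 76 at offsets 0–0.
U+C832 → 3-byte form EC A0 B2 at offsets 1–3.
U+6CFF → 3-byte form E6 B3 BF at offsets 4–6.
U+0F56 → 3-byte form E0 BD 96 at offsets 7–9.
U+ADB8 → 3-byte form EA B6 B8 at offsets 10–12.
Offset 12 falls in char 5's range; it's byte 3 of EA B6 B8 = 0xB8.

0xB8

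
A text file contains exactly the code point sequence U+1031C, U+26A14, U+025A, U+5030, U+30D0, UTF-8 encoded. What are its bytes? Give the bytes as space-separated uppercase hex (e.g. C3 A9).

U+1031C: 4-byte form → F0 90 8C 9C.
U+26A14: 4-byte form → F0 A6 A8 94.
U+025A: 2-byte form → C9 9A.
U+5030: 3-byte form → E5 80 B0.
U+30D0: 3-byte form → E3 83 90.
Concatenated (16 bytes): F0 90 8C 9C F0 A6 A8 94 C9 9A E5 80 B0 E3 83 90.

F0 90 8C 9C F0 A6 A8 94 C9 9A E5 80 B0 E3 83 90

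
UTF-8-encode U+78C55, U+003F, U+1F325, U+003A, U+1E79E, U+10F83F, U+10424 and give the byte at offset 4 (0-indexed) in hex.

0x3F

U+78C55 → 4-byte form F1 B8 B1 95 at offsets 0–3.
U+003F → 1-byte form 3F at offsets 4–4.
Offset 4 falls in char 2's range; it's byte 1 of 3F = 0x3F.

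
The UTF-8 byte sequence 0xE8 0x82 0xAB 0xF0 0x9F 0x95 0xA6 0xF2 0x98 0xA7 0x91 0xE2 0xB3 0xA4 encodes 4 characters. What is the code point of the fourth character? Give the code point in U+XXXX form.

U+2CE4

Offset 0: leading byte 0xE8 = 11101000 → 3-byte char #1 = E8 82 AB.
Offset 3: leading byte 0xF0 = 11110000 → 4-byte char #2 = F0 9F 95 A6.
Offset 7: leading byte 0xF2 = 11110010 → 4-byte char #3 = F2 98 A7 91.
Offset 11: leading byte 0xE2 = 11100010 → 3-byte char #4 = E2 B3 A4.
Leading byte 0xE2 = 11100010 matches 1110xxxx → 3-byte sequence.
Byte 1: 0xE2 = 11100010, payload 0010 (4 bits).
Byte 2: 0xB3 = 10110011 (10xxxxxx ✓), payload 110011.
Byte 3: 0xA4 = 10100100 (10xxxxxx ✓), payload 100100.
Concatenate: 0010110011100100 = 0x2CE4 (16 bits → U+2CE4).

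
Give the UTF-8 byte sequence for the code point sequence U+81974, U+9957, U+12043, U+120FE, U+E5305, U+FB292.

F2 81 A5 B4 E9 A5 97 F0 92 81 83 F0 92 83 BE F3 A5 8C 85 F3 BB 8A 92

U+81974: 4-byte form → F2 81 A5 B4.
U+9957: 3-byte form → E9 A5 97.
U+12043: 4-byte form → F0 92 81 83.
U+120FE: 4-byte form → F0 92 83 BE.
U+E5305: 4-byte form → F3 A5 8C 85.
U+FB292: 4-byte form → F3 BB 8A 92.
Concatenated (23 bytes): F2 81 A5 B4 E9 A5 97 F0 92 81 83 F0 92 83 BE F3 A5 8C 85 F3 BB 8A 92.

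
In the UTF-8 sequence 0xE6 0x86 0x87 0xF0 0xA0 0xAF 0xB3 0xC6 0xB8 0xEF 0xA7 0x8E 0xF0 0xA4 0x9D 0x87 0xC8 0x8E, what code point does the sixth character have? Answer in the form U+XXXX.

Offset 0: leading byte 0xE6 = 11100110 → 3-byte char #1 = E6 86 87.
Offset 3: leading byte 0xF0 = 11110000 → 4-byte char #2 = F0 A0 AF B3.
Offset 7: leading byte 0xC6 = 11000110 → 2-byte char #3 = C6 B8.
Offset 9: leading byte 0xEF = 11101111 → 3-byte char #4 = EF A7 8E.
Offset 12: leading byte 0xF0 = 11110000 → 4-byte char #5 = F0 A4 9D 87.
Offset 16: leading byte 0xC8 = 11001000 → 2-byte char #6 = C8 8E.
Leading byte 0xC8 = 11001000 matches 110xxxxx → 2-byte sequence.
Byte 1: 0xC8 = 11001000, payload 01000 (5 bits).
Byte 2: 0x8E = 10001110 (10xxxxxx ✓), payload 001110.
Concatenate: 01000001110 = 0x20E (11 bits → U+020E).

U+020E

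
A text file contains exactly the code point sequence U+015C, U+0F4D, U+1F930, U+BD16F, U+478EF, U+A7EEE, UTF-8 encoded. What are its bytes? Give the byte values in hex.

C5 9C E0 BD 8D F0 9F A4 B0 F2 BD 85 AF F1 87 A3 AF F2 A7 BB AE

U+015C: 2-byte form → C5 9C.
U+0F4D: 3-byte form → E0 BD 8D.
U+1F930: 4-byte form → F0 9F A4 B0.
U+BD16F: 4-byte form → F2 BD 85 AF.
U+478EF: 4-byte form → F1 87 A3 AF.
U+A7EEE: 4-byte form → F2 A7 BB AE.
Concatenated (21 bytes): C5 9C E0 BD 8D F0 9F A4 B0 F2 BD 85 AF F1 87 A3 AF F2 A7 BB AE.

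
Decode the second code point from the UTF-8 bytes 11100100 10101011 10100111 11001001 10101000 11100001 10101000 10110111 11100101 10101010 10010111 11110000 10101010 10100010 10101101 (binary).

U+0268

Offset 0: leading byte 0xE4 = 11100100 → 3-byte char #1 = E4 AB A7.
Offset 3: leading byte 0xC9 = 11001001 → 2-byte char #2 = C9 A8.
Leading byte 0xC9 = 11001001 matches 110xxxxx → 2-byte sequence.
Byte 1: 0xC9 = 11001001, payload 01001 (5 bits).
Byte 2: 0xA8 = 10101000 (10xxxxxx ✓), payload 101000.
Concatenate: 01001101000 = 0x268 (11 bits → U+0268).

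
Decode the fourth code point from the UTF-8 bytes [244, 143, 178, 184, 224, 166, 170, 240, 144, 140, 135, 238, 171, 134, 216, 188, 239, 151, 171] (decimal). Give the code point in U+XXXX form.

Offset 0: leading byte 0xF4 = 11110100 → 4-byte char #1 = F4 8F B2 B8.
Offset 4: leading byte 0xE0 = 11100000 → 3-byte char #2 = E0 A6 AA.
Offset 7: leading byte 0xF0 = 11110000 → 4-byte char #3 = F0 90 8C 87.
Offset 11: leading byte 0xEE = 11101110 → 3-byte char #4 = EE AB 86.
Leading byte 0xEE = 11101110 matches 1110xxxx → 3-byte sequence.
Byte 1: 0xEE = 11101110, payload 1110 (4 bits).
Byte 2: 0xAB = 10101011 (10xxxxxx ✓), payload 101011.
Byte 3: 0x86 = 10000110 (10xxxxxx ✓), payload 000110.
Concatenate: 1110101011000110 = 0xEAC6 (16 bits → U+EAC6).

U+EAC6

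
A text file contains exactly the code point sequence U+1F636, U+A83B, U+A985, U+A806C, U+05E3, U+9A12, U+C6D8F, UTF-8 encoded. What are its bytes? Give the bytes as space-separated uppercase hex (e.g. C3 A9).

U+1F636: 4-byte form → F0 9F 98 B6.
U+A83B: 3-byte form → EA A0 BB.
U+A985: 3-byte form → EA A6 85.
U+A806C: 4-byte form → F2 A8 81 AC.
U+05E3: 2-byte form → D7 A3.
U+9A12: 3-byte form → E9 A8 92.
U+C6D8F: 4-byte form → F3 86 B6 8F.
Concatenated (23 bytes): F0 9F 98 B6 EA A0 BB EA A6 85 F2 A8 81 AC D7 A3 E9 A8 92 F3 86 B6 8F.

F0 9F 98 B6 EA A0 BB EA A6 85 F2 A8 81 AC D7 A3 E9 A8 92 F3 86 B6 8F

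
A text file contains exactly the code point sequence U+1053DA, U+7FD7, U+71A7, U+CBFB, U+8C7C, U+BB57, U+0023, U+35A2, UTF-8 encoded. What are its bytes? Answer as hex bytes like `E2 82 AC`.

U+1053DA: 4-byte form → F4 85 8F 9A.
U+7FD7: 3-byte form → E7 BF 97.
U+71A7: 3-byte form → E7 86 A7.
U+CBFB: 3-byte form → EC AF BB.
U+8C7C: 3-byte form → E8 B1 BC.
U+BB57: 3-byte form → EB AD 97.
U+0023: 1-byte form → 23.
U+35A2: 3-byte form → E3 96 A2.
Concatenated (23 bytes): F4 85 8F 9A E7 BF 97 E7 86 A7 EC AF BB E8 B1 BC EB AD 97 23 E3 96 A2.

F4 85 8F 9A E7 BF 97 E7 86 A7 EC AF BB E8 B1 BC EB AD 97 23 E3 96 A2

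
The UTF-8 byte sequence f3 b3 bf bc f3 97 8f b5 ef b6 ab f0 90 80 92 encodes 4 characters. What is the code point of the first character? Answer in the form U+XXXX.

U+F3FFC

Offset 0: leading byte 0xF3 = 11110011 → 4-byte char #1 = F3 B3 BF BC.
Leading byte 0xF3 = 11110011 matches 11110xxx → 4-byte sequence.
Byte 1: 0xF3 = 11110011, payload 011 (3 bits).
Byte 2: 0xB3 = 10110011 (10xxxxxx ✓), payload 110011.
Byte 3: 0xBF = 10111111 (10xxxxxx ✓), payload 111111.
Byte 4: 0xBC = 10111100 (10xxxxxx ✓), payload 111100.
Concatenate: 011110011111111111100 = 0xF3FFC (21 bits → U+F3FFC).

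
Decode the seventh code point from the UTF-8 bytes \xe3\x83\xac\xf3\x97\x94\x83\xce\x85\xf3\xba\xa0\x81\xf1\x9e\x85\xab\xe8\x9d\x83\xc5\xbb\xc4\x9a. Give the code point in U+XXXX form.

U+017B

Offset 0: leading byte 0xE3 = 11100011 → 3-byte char #1 = E3 83 AC.
Offset 3: leading byte 0xF3 = 11110011 → 4-byte char #2 = F3 97 94 83.
Offset 7: leading byte 0xCE = 11001110 → 2-byte char #3 = CE 85.
Offset 9: leading byte 0xF3 = 11110011 → 4-byte char #4 = F3 BA A0 81.
Offset 13: leading byte 0xF1 = 11110001 → 4-byte char #5 = F1 9E 85 AB.
Offset 17: leading byte 0xE8 = 11101000 → 3-byte char #6 = E8 9D 83.
Offset 20: leading byte 0xC5 = 11000101 → 2-byte char #7 = C5 BB.
Leading byte 0xC5 = 11000101 matches 110xxxxx → 2-byte sequence.
Byte 1: 0xC5 = 11000101, payload 00101 (5 bits).
Byte 2: 0xBB = 10111011 (10xxxxxx ✓), payload 111011.
Concatenate: 00101111011 = 0x17B (11 bits → U+017B).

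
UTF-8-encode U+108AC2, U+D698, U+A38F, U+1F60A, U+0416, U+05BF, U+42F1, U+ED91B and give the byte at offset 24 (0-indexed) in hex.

0x9B

U+108AC2 → 4-byte form F4 88 AB 82 at offsets 0–3.
U+D698 → 3-byte form ED 9A 98 at offsets 4–6.
U+A38F → 3-byte form EA 8E 8F at offsets 7–9.
U+1F60A → 4-byte form F0 9F 98 8A at offsets 10–13.
U+0416 → 2-byte form D0 96 at offsets 14–15.
U+05BF → 2-byte form D6 BF at offsets 16–17.
U+42F1 → 3-byte form E4 8B B1 at offsets 18–20.
U+ED91B → 4-byte form F3 AD A4 9B at offsets 21–24.
Offset 24 falls in char 8's range; it's byte 4 of F3 AD A4 9B = 0x9B.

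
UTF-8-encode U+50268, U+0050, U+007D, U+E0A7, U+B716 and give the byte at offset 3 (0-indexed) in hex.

U+50268 → 4-byte form F1 90 89 A8 at offsets 0–3.
Offset 3 falls in char 1's range; it's byte 4 of F1 90 89 A8 = 0xA8.

0xA8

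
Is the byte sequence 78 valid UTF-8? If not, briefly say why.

valid

Leading byte 0x78 = 01111000 → 1-byte form.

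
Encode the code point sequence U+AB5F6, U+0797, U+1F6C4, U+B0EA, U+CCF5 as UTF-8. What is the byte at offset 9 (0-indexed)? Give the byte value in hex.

0x84

U+AB5F6 → 4-byte form F2 AB 97 B6 at offsets 0–3.
U+0797 → 2-byte form DE 97 at offsets 4–5.
U+1F6C4 → 4-byte form F0 9F 9B 84 at offsets 6–9.
Offset 9 falls in char 3's range; it's byte 4 of F0 9F 9B 84 = 0x84.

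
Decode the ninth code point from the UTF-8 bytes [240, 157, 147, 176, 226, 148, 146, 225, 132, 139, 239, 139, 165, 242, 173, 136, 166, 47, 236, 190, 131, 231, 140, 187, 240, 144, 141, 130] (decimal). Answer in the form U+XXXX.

Offset 0: leading byte 0xF0 = 11110000 → 4-byte char #1 = F0 9D 93 B0.
Offset 4: leading byte 0xE2 = 11100010 → 3-byte char #2 = E2 94 92.
Offset 7: leading byte 0xE1 = 11100001 → 3-byte char #3 = E1 84 8B.
Offset 10: leading byte 0xEF = 11101111 → 3-byte char #4 = EF 8B A5.
Offset 13: leading byte 0xF2 = 11110010 → 4-byte char #5 = F2 AD 88 A6.
Offset 17: leading byte 0x2F = 00101111 → 1-byte char #6 = 2F.
Offset 18: leading byte 0xEC = 11101100 → 3-byte char #7 = EC BE 83.
Offset 21: leading byte 0xE7 = 11100111 → 3-byte char #8 = E7 8C BB.
Offset 24: leading byte 0xF0 = 11110000 → 4-byte char #9 = F0 90 8D 82.
Leading byte 0xF0 = 11110000 matches 11110xxx → 4-byte sequence.
Byte 1: 0xF0 = 11110000, payload 000 (3 bits).
Byte 2: 0x90 = 10010000 (10xxxxxx ✓), payload 010000.
Byte 3: 0x8D = 10001101 (10xxxxxx ✓), payload 001101.
Byte 4: 0x82 = 10000010 (10xxxxxx ✓), payload 000010.
Concatenate: 000010000001101000010 = 0x10342 (21 bits → U+10342).

U+10342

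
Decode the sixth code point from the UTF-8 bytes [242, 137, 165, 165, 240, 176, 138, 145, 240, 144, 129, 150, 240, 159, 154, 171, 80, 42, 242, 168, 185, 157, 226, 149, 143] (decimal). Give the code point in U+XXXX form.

U+002A

Offset 0: leading byte 0xF2 = 11110010 → 4-byte char #1 = F2 89 A5 A5.
Offset 4: leading byte 0xF0 = 11110000 → 4-byte char #2 = F0 B0 8A 91.
Offset 8: leading byte 0xF0 = 11110000 → 4-byte char #3 = F0 90 81 96.
Offset 12: leading byte 0xF0 = 11110000 → 4-byte char #4 = F0 9F 9A AB.
Offset 16: leading byte 0x50 = 01010000 → 1-byte char #5 = 50.
Offset 17: leading byte 0x2A = 00101010 → 1-byte char #6 = 2A.
Leading byte 0x2A = 00101010 matches 0xxxxxxx → 1-byte sequence.
Byte 1: 0x2A = 00101010, payload 0101010 (7 bits).
Concatenate: 0101010 = 0x2A (7 bits → U+002A).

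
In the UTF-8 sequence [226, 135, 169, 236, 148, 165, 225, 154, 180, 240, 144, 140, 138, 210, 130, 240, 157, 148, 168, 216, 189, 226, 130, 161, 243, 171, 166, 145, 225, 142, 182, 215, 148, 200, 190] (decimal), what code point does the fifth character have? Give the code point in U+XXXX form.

Offset 0: leading byte 0xE2 = 11100010 → 3-byte char #1 = E2 87 A9.
Offset 3: leading byte 0xEC = 11101100 → 3-byte char #2 = EC 94 A5.
Offset 6: leading byte 0xE1 = 11100001 → 3-byte char #3 = E1 9A B4.
Offset 9: leading byte 0xF0 = 11110000 → 4-byte char #4 = F0 90 8C 8A.
Offset 13: leading byte 0xD2 = 11010010 → 2-byte char #5 = D2 82.
Leading byte 0xD2 = 11010010 matches 110xxxxx → 2-byte sequence.
Byte 1: 0xD2 = 11010010, payload 10010 (5 bits).
Byte 2: 0x82 = 10000010 (10xxxxxx ✓), payload 000010.
Concatenate: 10010000010 = 0x482 (11 bits → U+0482).

U+0482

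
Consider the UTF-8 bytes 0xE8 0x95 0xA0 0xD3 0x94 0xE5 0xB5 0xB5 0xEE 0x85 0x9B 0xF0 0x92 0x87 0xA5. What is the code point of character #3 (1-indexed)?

U+5D75

Offset 0: leading byte 0xE8 = 11101000 → 3-byte char #1 = E8 95 A0.
Offset 3: leading byte 0xD3 = 11010011 → 2-byte char #2 = D3 94.
Offset 5: leading byte 0xE5 = 11100101 → 3-byte char #3 = E5 B5 B5.
Leading byte 0xE5 = 11100101 matches 1110xxxx → 3-byte sequence.
Byte 1: 0xE5 = 11100101, payload 0101 (4 bits).
Byte 2: 0xB5 = 10110101 (10xxxxxx ✓), payload 110101.
Byte 3: 0xB5 = 10110101 (10xxxxxx ✓), payload 110101.
Concatenate: 0101110101110101 = 0x5D75 (16 bits → U+5D75).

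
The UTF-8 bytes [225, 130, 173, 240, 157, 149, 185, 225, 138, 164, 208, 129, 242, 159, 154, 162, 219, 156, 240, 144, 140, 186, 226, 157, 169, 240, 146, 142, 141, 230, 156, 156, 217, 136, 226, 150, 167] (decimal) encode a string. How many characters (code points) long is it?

12

Byte at offset 0: 0xE1 = 11100001 → 3-byte char (#1). Advance 3.
Byte at offset 3: 0xF0 = 11110000 → 4-byte char (#2). Advance 4.
Byte at offset 7: 0xE1 = 11100001 → 3-byte char (#3). Advance 3.
Byte at offset 10: 0xD0 = 11010000 → 2-byte char (#4). Advance 2.
Byte at offset 12: 0xF2 = 11110010 → 4-byte char (#5). Advance 4.
Byte at offset 16: 0xDB = 11011011 → 2-byte char (#6). Advance 2.
Byte at offset 18: 0xF0 = 11110000 → 4-byte char (#7). Advance 4.
Byte at offset 22: 0xE2 = 11100010 → 3-byte char (#8). Advance 3.
Byte at offset 25: 0xF0 = 11110000 → 4-byte char (#9). Advance 4.
Byte at offset 29: 0xE6 = 11100110 → 3-byte char (#10). Advance 3.
Byte at offset 32: 0xD9 = 11011001 → 2-byte char (#11). Advance 2.
Byte at offset 34: 0xE2 = 11100010 → 3-byte char (#12). Advance 3.
Reached end at offset 37 after 12 code points.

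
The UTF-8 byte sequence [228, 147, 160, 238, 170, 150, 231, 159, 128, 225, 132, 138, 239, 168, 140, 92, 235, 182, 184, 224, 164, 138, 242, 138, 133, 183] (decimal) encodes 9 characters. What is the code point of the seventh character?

Offset 0: leading byte 0xE4 = 11100100 → 3-byte char #1 = E4 93 A0.
Offset 3: leading byte 0xEE = 11101110 → 3-byte char #2 = EE AA 96.
Offset 6: leading byte 0xE7 = 11100111 → 3-byte char #3 = E7 9F 80.
Offset 9: leading byte 0xE1 = 11100001 → 3-byte char #4 = E1 84 8A.
Offset 12: leading byte 0xEF = 11101111 → 3-byte char #5 = EF A8 8C.
Offset 15: leading byte 0x5C = 01011100 → 1-byte char #6 = 5C.
Offset 16: leading byte 0xEB = 11101011 → 3-byte char #7 = EB B6 B8.
Leading byte 0xEB = 11101011 matches 1110xxxx → 3-byte sequence.
Byte 1: 0xEB = 11101011, payload 1011 (4 bits).
Byte 2: 0xB6 = 10110110 (10xxxxxx ✓), payload 110110.
Byte 3: 0xB8 = 10111000 (10xxxxxx ✓), payload 111000.
Concatenate: 1011110110111000 = 0xBDB8 (16 bits → U+BDB8).

U+BDB8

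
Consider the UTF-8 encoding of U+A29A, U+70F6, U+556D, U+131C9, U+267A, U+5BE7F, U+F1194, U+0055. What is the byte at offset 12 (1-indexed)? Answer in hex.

0x87

1-indexed offset 12 is 0-indexed offset 11.
U+A29A → 3-byte form EA 8A 9A at offsets 0–2.
U+70F6 → 3-byte form E7 83 B6 at offsets 3–5.
U+556D → 3-byte form E5 95 AD at offsets 6–8.
U+131C9 → 4-byte form F0 93 87 89 at offsets 9–12.
Offset 11 falls in char 4's range; it's byte 3 of F0 93 87 89 = 0x87.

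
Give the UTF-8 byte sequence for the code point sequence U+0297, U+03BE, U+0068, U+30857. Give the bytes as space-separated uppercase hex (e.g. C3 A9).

CA 97 CE BE 68 F0 B0 A1 97

U+0297: 2-byte form → CA 97.
U+03BE: 2-byte form → CE BE.
U+0068: 1-byte form → 68.
U+30857: 4-byte form → F0 B0 A1 97.
Concatenated (9 bytes): CA 97 CE BE 68 F0 B0 A1 97.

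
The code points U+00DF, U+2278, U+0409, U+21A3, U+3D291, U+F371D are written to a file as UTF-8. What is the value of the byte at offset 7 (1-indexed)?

0x89

1-indexed offset 7 is 0-indexed offset 6.
U+00DF → 2-byte form C3 9F at offsets 0–1.
U+2278 → 3-byte form E2 89 B8 at offsets 2–4.
U+0409 → 2-byte form D0 89 at offsets 5–6.
Offset 6 falls in char 3's range; it's byte 2 of D0 89 = 0x89.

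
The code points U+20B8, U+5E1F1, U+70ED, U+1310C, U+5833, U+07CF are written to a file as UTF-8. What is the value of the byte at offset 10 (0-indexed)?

0xF0

U+20B8 → 3-byte form E2 82 B8 at offsets 0–2.
U+5E1F1 → 4-byte form F1 9E 87 B1 at offsets 3–6.
U+70ED → 3-byte form E7 83 AD at offsets 7–9.
U+1310C → 4-byte form F0 93 84 8C at offsets 10–13.
Offset 10 falls in char 4's range; it's byte 1 of F0 93 84 8C = 0xF0.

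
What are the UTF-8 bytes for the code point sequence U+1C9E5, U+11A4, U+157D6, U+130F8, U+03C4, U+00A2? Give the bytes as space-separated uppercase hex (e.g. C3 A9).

U+1C9E5: 4-byte form → F0 9C A7 A5.
U+11A4: 3-byte form → E1 86 A4.
U+157D6: 4-byte form → F0 95 9F 96.
U+130F8: 4-byte form → F0 93 83 B8.
U+03C4: 2-byte form → CF 84.
U+00A2: 2-byte form → C2 A2.
Concatenated (19 bytes): F0 9C A7 A5 E1 86 A4 F0 95 9F 96 F0 93 83 B8 CF 84 C2 A2.

F0 9C A7 A5 E1 86 A4 F0 95 9F 96 F0 93 83 B8 CF 84 C2 A2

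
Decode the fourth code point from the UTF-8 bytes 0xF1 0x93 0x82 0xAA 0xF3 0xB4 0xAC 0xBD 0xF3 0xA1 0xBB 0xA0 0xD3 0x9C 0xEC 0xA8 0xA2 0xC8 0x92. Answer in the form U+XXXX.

Offset 0: leading byte 0xF1 = 11110001 → 4-byte char #1 = F1 93 82 AA.
Offset 4: leading byte 0xF3 = 11110011 → 4-byte char #2 = F3 B4 AC BD.
Offset 8: leading byte 0xF3 = 11110011 → 4-byte char #3 = F3 A1 BB A0.
Offset 12: leading byte 0xD3 = 11010011 → 2-byte char #4 = D3 9C.
Leading byte 0xD3 = 11010011 matches 110xxxxx → 2-byte sequence.
Byte 1: 0xD3 = 11010011, payload 10011 (5 bits).
Byte 2: 0x9C = 10011100 (10xxxxxx ✓), payload 011100.
Concatenate: 10011011100 = 0x4DC (11 bits → U+04DC).

U+04DC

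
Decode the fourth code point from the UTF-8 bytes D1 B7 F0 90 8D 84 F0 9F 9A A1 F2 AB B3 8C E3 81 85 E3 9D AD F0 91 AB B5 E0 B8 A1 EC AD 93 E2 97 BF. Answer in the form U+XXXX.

U+ABCCC

Offset 0: leading byte 0xD1 = 11010001 → 2-byte char #1 = D1 B7.
Offset 2: leading byte 0xF0 = 11110000 → 4-byte char #2 = F0 90 8D 84.
Offset 6: leading byte 0xF0 = 11110000 → 4-byte char #3 = F0 9F 9A A1.
Offset 10: leading byte 0xF2 = 11110010 → 4-byte char #4 = F2 AB B3 8C.
Leading byte 0xF2 = 11110010 matches 11110xxx → 4-byte sequence.
Byte 1: 0xF2 = 11110010, payload 010 (3 bits).
Byte 2: 0xAB = 10101011 (10xxxxxx ✓), payload 101011.
Byte 3: 0xB3 = 10110011 (10xxxxxx ✓), payload 110011.
Byte 4: 0x8C = 10001100 (10xxxxxx ✓), payload 001100.
Concatenate: 010101011110011001100 = 0xABCCC (21 bits → U+ABCCC).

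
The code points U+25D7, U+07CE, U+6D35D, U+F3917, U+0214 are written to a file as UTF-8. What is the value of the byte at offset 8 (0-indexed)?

U+25D7 → 3-byte form E2 97 97 at offsets 0–2.
U+07CE → 2-byte form DF 8E at offsets 3–4.
U+6D35D → 4-byte form F1 AD 8D 9D at offsets 5–8.
Offset 8 falls in char 3's range; it's byte 4 of F1 AD 8D 9D = 0x9D.

0x9D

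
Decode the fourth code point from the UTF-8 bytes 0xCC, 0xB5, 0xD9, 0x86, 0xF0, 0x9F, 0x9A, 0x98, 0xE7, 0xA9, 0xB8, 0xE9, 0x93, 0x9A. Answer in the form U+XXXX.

U+7A78

Offset 0: leading byte 0xCC = 11001100 → 2-byte char #1 = CC B5.
Offset 2: leading byte 0xD9 = 11011001 → 2-byte char #2 = D9 86.
Offset 4: leading byte 0xF0 = 11110000 → 4-byte char #3 = F0 9F 9A 98.
Offset 8: leading byte 0xE7 = 11100111 → 3-byte char #4 = E7 A9 B8.
Leading byte 0xE7 = 11100111 matches 1110xxxx → 3-byte sequence.
Byte 1: 0xE7 = 11100111, payload 0111 (4 bits).
Byte 2: 0xA9 = 10101001 (10xxxxxx ✓), payload 101001.
Byte 3: 0xB8 = 10111000 (10xxxxxx ✓), payload 111000.
Concatenate: 0111101001111000 = 0x7A78 (16 bits → U+7A78).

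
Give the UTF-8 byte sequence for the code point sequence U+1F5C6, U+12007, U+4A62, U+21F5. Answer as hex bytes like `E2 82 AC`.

U+1F5C6: 4-byte form → F0 9F 97 86.
U+12007: 4-byte form → F0 92 80 87.
U+4A62: 3-byte form → E4 A9 A2.
U+21F5: 3-byte form → E2 87 B5.
Concatenated (14 bytes): F0 9F 97 86 F0 92 80 87 E4 A9 A2 E2 87 B5.

F0 9F 97 86 F0 92 80 87 E4 A9 A2 E2 87 B5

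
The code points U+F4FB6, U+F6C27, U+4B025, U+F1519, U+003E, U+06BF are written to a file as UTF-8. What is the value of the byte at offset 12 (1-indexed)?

0xA5

1-indexed offset 12 is 0-indexed offset 11.
U+F4FB6 → 4-byte form F3 B4 BE B6 at offsets 0–3.
U+F6C27 → 4-byte form F3 B6 B0 A7 at offsets 4–7.
U+4B025 → 4-byte form F1 8B 80 A5 at offsets 8–11.
Offset 11 falls in char 3's range; it's byte 4 of F1 8B 80 A5 = 0xA5.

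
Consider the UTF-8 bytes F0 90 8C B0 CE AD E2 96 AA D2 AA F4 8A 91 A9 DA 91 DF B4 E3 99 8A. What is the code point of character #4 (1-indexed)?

Offset 0: leading byte 0xF0 = 11110000 → 4-byte char #1 = F0 90 8C B0.
Offset 4: leading byte 0xCE = 11001110 → 2-byte char #2 = CE AD.
Offset 6: leading byte 0xE2 = 11100010 → 3-byte char #3 = E2 96 AA.
Offset 9: leading byte 0xD2 = 11010010 → 2-byte char #4 = D2 AA.
Leading byte 0xD2 = 11010010 matches 110xxxxx → 2-byte sequence.
Byte 1: 0xD2 = 11010010, payload 10010 (5 bits).
Byte 2: 0xAA = 10101010 (10xxxxxx ✓), payload 101010.
Concatenate: 10010101010 = 0x4AA (11 bits → U+04AA).

U+04AA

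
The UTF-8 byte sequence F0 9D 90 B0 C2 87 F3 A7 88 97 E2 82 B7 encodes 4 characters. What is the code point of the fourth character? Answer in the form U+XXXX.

U+20B7

Offset 0: leading byte 0xF0 = 11110000 → 4-byte char #1 = F0 9D 90 B0.
Offset 4: leading byte 0xC2 = 11000010 → 2-byte char #2 = C2 87.
Offset 6: leading byte 0xF3 = 11110011 → 4-byte char #3 = F3 A7 88 97.
Offset 10: leading byte 0xE2 = 11100010 → 3-byte char #4 = E2 82 B7.
Leading byte 0xE2 = 11100010 matches 1110xxxx → 3-byte sequence.
Byte 1: 0xE2 = 11100010, payload 0010 (4 bits).
Byte 2: 0x82 = 10000010 (10xxxxxx ✓), payload 000010.
Byte 3: 0xB7 = 10110111 (10xxxxxx ✓), payload 110111.
Concatenate: 0010000010110111 = 0x20B7 (16 bits → U+20B7).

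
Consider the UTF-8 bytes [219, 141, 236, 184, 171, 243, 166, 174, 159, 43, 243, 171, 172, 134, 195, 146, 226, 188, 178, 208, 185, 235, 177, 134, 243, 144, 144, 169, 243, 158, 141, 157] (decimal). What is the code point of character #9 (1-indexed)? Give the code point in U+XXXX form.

U+BC46

Offset 0: leading byte 0xDB = 11011011 → 2-byte char #1 = DB 8D.
Offset 2: leading byte 0xEC = 11101100 → 3-byte char #2 = EC B8 AB.
Offset 5: leading byte 0xF3 = 11110011 → 4-byte char #3 = F3 A6 AE 9F.
Offset 9: leading byte 0x2B = 00101011 → 1-byte char #4 = 2B.
Offset 10: leading byte 0xF3 = 11110011 → 4-byte char #5 = F3 AB AC 86.
Offset 14: leading byte 0xC3 = 11000011 → 2-byte char #6 = C3 92.
Offset 16: leading byte 0xE2 = 11100010 → 3-byte char #7 = E2 BC B2.
Offset 19: leading byte 0xD0 = 11010000 → 2-byte char #8 = D0 B9.
Offset 21: leading byte 0xEB = 11101011 → 3-byte char #9 = EB B1 86.
Leading byte 0xEB = 11101011 matches 1110xxxx → 3-byte sequence.
Byte 1: 0xEB = 11101011, payload 1011 (4 bits).
Byte 2: 0xB1 = 10110001 (10xxxxxx ✓), payload 110001.
Byte 3: 0x86 = 10000110 (10xxxxxx ✓), payload 000110.
Concatenate: 1011110001000110 = 0xBC46 (16 bits → U+BC46).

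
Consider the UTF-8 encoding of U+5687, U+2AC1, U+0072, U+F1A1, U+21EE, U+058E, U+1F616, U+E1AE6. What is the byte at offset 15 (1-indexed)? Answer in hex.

1-indexed offset 15 is 0-indexed offset 14.
U+5687 → 3-byte form E5 9A 87 at offsets 0–2.
U+2AC1 → 3-byte form E2 AB 81 at offsets 3–5.
U+0072 → 1-byte form 72 at offsets 6–6.
U+F1A1 → 3-byte form EF 86 A1 at offsets 7–9.
U+21EE → 3-byte form E2 87 AE at offsets 10–12.
U+058E → 2-byte form D6 8E at offsets 13–14.
Offset 14 falls in char 6's range; it's byte 2 of D6 8E = 0x8E.

0x8E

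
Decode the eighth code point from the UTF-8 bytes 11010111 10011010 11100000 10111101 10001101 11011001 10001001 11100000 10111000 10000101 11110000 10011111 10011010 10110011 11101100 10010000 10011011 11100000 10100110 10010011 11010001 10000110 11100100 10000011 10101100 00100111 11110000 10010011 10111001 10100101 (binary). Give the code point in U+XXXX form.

U+0446

Offset 0: leading byte 0xD7 = 11010111 → 2-byte char #1 = D7 9A.
Offset 2: leading byte 0xE0 = 11100000 → 3-byte char #2 = E0 BD 8D.
Offset 5: leading byte 0xD9 = 11011001 → 2-byte char #3 = D9 89.
Offset 7: leading byte 0xE0 = 11100000 → 3-byte char #4 = E0 B8 85.
Offset 10: leading byte 0xF0 = 11110000 → 4-byte char #5 = F0 9F 9A B3.
Offset 14: leading byte 0xEC = 11101100 → 3-byte char #6 = EC 90 9B.
Offset 17: leading byte 0xE0 = 11100000 → 3-byte char #7 = E0 A6 93.
Offset 20: leading byte 0xD1 = 11010001 → 2-byte char #8 = D1 86.
Leading byte 0xD1 = 11010001 matches 110xxxxx → 2-byte sequence.
Byte 1: 0xD1 = 11010001, payload 10001 (5 bits).
Byte 2: 0x86 = 10000110 (10xxxxxx ✓), payload 000110.
Concatenate: 10001000110 = 0x446 (11 bits → U+0446).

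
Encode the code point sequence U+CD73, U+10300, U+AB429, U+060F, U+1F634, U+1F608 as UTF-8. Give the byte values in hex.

U+CD73: 3-byte form → EC B5 B3.
U+10300: 4-byte form → F0 90 8C 80.
U+AB429: 4-byte form → F2 AB 90 A9.
U+060F: 2-byte form → D8 8F.
U+1F634: 4-byte form → F0 9F 98 B4.
U+1F608: 4-byte form → F0 9F 98 88.
Concatenated (21 bytes): EC B5 B3 F0 90 8C 80 F2 AB 90 A9 D8 8F F0 9F 98 B4 F0 9F 98 88.

EC B5 B3 F0 90 8C 80 F2 AB 90 A9 D8 8F F0 9F 98 B4 F0 9F 98 88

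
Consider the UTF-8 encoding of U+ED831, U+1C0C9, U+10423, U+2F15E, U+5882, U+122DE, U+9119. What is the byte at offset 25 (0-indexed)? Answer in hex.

0x99

U+ED831 → 4-byte form F3 AD A0 B1 at offsets 0–3.
U+1C0C9 → 4-byte form F0 9C 83 89 at offsets 4–7.
U+10423 → 4-byte form F0 90 90 A3 at offsets 8–11.
U+2F15E → 4-byte form F0 AF 85 9E at offsets 12–15.
U+5882 → 3-byte form E5 A2 82 at offsets 16–18.
U+122DE → 4-byte form F0 92 8B 9E at offsets 19–22.
U+9119 → 3-byte form E9 84 99 at offsets 23–25.
Offset 25 falls in char 7's range; it's byte 3 of E9 84 99 = 0x99.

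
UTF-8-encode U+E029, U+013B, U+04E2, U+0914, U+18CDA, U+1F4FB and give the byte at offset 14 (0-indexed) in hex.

0xF0

U+E029 → 3-byte form EE 80 A9 at offsets 0–2.
U+013B → 2-byte form C4 BB at offsets 3–4.
U+04E2 → 2-byte form D3 A2 at offsets 5–6.
U+0914 → 3-byte form E0 A4 94 at offsets 7–9.
U+18CDA → 4-byte form F0 98 B3 9A at offsets 10–13.
U+1F4FB → 4-byte form F0 9F 93 BB at offsets 14–17.
Offset 14 falls in char 6's range; it's byte 1 of F0 9F 93 BB = 0xF0.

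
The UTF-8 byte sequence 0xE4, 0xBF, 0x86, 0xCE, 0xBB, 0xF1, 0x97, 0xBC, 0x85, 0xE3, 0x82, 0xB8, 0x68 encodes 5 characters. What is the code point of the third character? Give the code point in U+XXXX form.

U+57F05

Offset 0: leading byte 0xE4 = 11100100 → 3-byte char #1 = E4 BF 86.
Offset 3: leading byte 0xCE = 11001110 → 2-byte char #2 = CE BB.
Offset 5: leading byte 0xF1 = 11110001 → 4-byte char #3 = F1 97 BC 85.
Leading byte 0xF1 = 11110001 matches 11110xxx → 4-byte sequence.
Byte 1: 0xF1 = 11110001, payload 001 (3 bits).
Byte 2: 0x97 = 10010111 (10xxxxxx ✓), payload 010111.
Byte 3: 0xBC = 10111100 (10xxxxxx ✓), payload 111100.
Byte 4: 0x85 = 10000101 (10xxxxxx ✓), payload 000101.
Concatenate: 001010111111100000101 = 0x57F05 (21 bits → U+57F05).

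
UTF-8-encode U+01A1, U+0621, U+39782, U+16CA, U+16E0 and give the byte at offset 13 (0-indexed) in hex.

U+01A1 → 2-byte form C6 A1 at offsets 0–1.
U+0621 → 2-byte form D8 A1 at offsets 2–3.
U+39782 → 4-byte form F0 B9 9E 82 at offsets 4–7.
U+16CA → 3-byte form E1 9B 8A at offsets 8–10.
U+16E0 → 3-byte form E1 9B A0 at offsets 11–13.
Offset 13 falls in char 5's range; it's byte 3 of E1 9B A0 = 0xA0.

0xA0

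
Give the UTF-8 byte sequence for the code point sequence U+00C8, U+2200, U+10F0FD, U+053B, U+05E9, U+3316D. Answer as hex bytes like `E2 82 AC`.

U+00C8: 2-byte form → C3 88.
U+2200: 3-byte form → E2 88 80.
U+10F0FD: 4-byte form → F4 8F 83 BD.
U+053B: 2-byte form → D4 BB.
U+05E9: 2-byte form → D7 A9.
U+3316D: 4-byte form → F0 B3 85 AD.
Concatenated (17 bytes): C3 88 E2 88 80 F4 8F 83 BD D4 BB D7 A9 F0 B3 85 AD.

C3 88 E2 88 80 F4 8F 83 BD D4 BB D7 A9 F0 B3 85 AD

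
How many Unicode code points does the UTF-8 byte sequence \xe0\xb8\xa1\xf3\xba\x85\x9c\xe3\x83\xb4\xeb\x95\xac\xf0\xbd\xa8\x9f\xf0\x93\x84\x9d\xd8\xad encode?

7

Byte at offset 0: 0xE0 = 11100000 → 3-byte char (#1). Advance 3.
Byte at offset 3: 0xF3 = 11110011 → 4-byte char (#2). Advance 4.
Byte at offset 7: 0xE3 = 11100011 → 3-byte char (#3). Advance 3.
Byte at offset 10: 0xEB = 11101011 → 3-byte char (#4). Advance 3.
Byte at offset 13: 0xF0 = 11110000 → 4-byte char (#5). Advance 4.
Byte at offset 17: 0xF0 = 11110000 → 4-byte char (#6). Advance 4.
Byte at offset 21: 0xD8 = 11011000 → 2-byte char (#7). Advance 2.
Reached end at offset 23 after 7 code points.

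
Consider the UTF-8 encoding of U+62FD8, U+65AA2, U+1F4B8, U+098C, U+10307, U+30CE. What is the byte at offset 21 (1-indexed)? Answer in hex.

1-indexed offset 21 is 0-indexed offset 20.
U+62FD8 → 4-byte form F1 A2 BF 98 at offsets 0–3.
U+65AA2 → 4-byte form F1 A5 AA A2 at offsets 4–7.
U+1F4B8 → 4-byte form F0 9F 92 B8 at offsets 8–11.
U+098C → 3-byte form E0 A6 8C at offsets 12–14.
U+10307 → 4-byte form F0 90 8C 87 at offsets 15–18.
U+30CE → 3-byte form E3 83 8E at offsets 19–21.
Offset 20 falls in char 6's range; it's byte 2 of E3 83 8E = 0x83.

0x83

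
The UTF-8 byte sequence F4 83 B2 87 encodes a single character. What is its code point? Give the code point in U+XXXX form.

Leading byte 0xF4 = 11110100 matches 11110xxx → 4-byte sequence.
Byte 1: 0xF4 = 11110100, payload 100 (3 bits).
Byte 2: 0x83 = 10000011 (10xxxxxx ✓), payload 000011.
Byte 3: 0xB2 = 10110010 (10xxxxxx ✓), payload 110010.
Byte 4: 0x87 = 10000111 (10xxxxxx ✓), payload 000111.
Concatenate: 100000011110010000111 = 0x103C87 (21 bits → U+103C87).

U+103C87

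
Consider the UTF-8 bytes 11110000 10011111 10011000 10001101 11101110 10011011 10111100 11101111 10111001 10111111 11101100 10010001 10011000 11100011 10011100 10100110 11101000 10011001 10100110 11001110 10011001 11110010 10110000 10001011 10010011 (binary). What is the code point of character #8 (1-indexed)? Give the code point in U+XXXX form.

U+B02D3

Offset 0: leading byte 0xF0 = 11110000 → 4-byte char #1 = F0 9F 98 8D.
Offset 4: leading byte 0xEE = 11101110 → 3-byte char #2 = EE 9B BC.
Offset 7: leading byte 0xEF = 11101111 → 3-byte char #3 = EF B9 BF.
Offset 10: leading byte 0xEC = 11101100 → 3-byte char #4 = EC 91 98.
Offset 13: leading byte 0xE3 = 11100011 → 3-byte char #5 = E3 9C A6.
Offset 16: leading byte 0xE8 = 11101000 → 3-byte char #6 = E8 99 A6.
Offset 19: leading byte 0xCE = 11001110 → 2-byte char #7 = CE 99.
Offset 21: leading byte 0xF2 = 11110010 → 4-byte char #8 = F2 B0 8B 93.
Leading byte 0xF2 = 11110010 matches 11110xxx → 4-byte sequence.
Byte 1: 0xF2 = 11110010, payload 010 (3 bits).
Byte 2: 0xB0 = 10110000 (10xxxxxx ✓), payload 110000.
Byte 3: 0x8B = 10001011 (10xxxxxx ✓), payload 001011.
Byte 4: 0x93 = 10010011 (10xxxxxx ✓), payload 010011.
Concatenate: 010110000001011010011 = 0xB02D3 (21 bits → U+B02D3).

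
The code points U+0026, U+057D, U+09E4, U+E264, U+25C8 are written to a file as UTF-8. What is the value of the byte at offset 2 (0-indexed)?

U+0026 → 1-byte form 26 at offsets 0–0.
U+057D → 2-byte form D5 BD at offsets 1–2.
Offset 2 falls in char 2's range; it's byte 2 of D5 BD = 0xBD.

0xBD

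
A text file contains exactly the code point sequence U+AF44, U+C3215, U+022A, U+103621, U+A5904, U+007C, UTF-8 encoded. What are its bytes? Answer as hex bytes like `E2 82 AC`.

EA BD 84 F3 83 88 95 C8 AA F4 83 98 A1 F2 A5 A4 84 7C

U+AF44: 3-byte form → EA BD 84.
U+C3215: 4-byte form → F3 83 88 95.
U+022A: 2-byte form → C8 AA.
U+103621: 4-byte form → F4 83 98 A1.
U+A5904: 4-byte form → F2 A5 A4 84.
U+007C: 1-byte form → 7C.
Concatenated (18 bytes): EA BD 84 F3 83 88 95 C8 AA F4 83 98 A1 F2 A5 A4 84 7C.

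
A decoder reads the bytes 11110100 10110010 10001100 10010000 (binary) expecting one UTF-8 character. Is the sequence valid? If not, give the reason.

Leading byte 0xF4 = 11110100 → 4-byte form.
Payload = 0x132310, which exceeds U+10FFFF, the maximum Unicode code point. (Leading bytes F5–FF, or F4 followed by ≥ 0x90, are invalid.)

invalid (encodes a value above U+10FFFF)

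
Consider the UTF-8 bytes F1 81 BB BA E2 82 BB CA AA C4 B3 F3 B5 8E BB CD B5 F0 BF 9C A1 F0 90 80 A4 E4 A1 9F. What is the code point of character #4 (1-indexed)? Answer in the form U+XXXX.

U+0133

Offset 0: leading byte 0xF1 = 11110001 → 4-byte char #1 = F1 81 BB BA.
Offset 4: leading byte 0xE2 = 11100010 → 3-byte char #2 = E2 82 BB.
Offset 7: leading byte 0xCA = 11001010 → 2-byte char #3 = CA AA.
Offset 9: leading byte 0xC4 = 11000100 → 2-byte char #4 = C4 B3.
Leading byte 0xC4 = 11000100 matches 110xxxxx → 2-byte sequence.
Byte 1: 0xC4 = 11000100, payload 00100 (5 bits).
Byte 2: 0xB3 = 10110011 (10xxxxxx ✓), payload 110011.
Concatenate: 00100110011 = 0x133 (11 bits → U+0133).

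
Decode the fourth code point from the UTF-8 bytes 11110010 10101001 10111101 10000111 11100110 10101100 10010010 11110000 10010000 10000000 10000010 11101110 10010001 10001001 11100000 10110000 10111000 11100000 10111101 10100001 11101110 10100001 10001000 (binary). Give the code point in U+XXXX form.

Offset 0: leading byte 0xF2 = 11110010 → 4-byte char #1 = F2 A9 BD 87.
Offset 4: leading byte 0xE6 = 11100110 → 3-byte char #2 = E6 AC 92.
Offset 7: leading byte 0xF0 = 11110000 → 4-byte char #3 = F0 90 80 82.
Offset 11: leading byte 0xEE = 11101110 → 3-byte char #4 = EE 91 89.
Leading byte 0xEE = 11101110 matches 1110xxxx → 3-byte sequence.
Byte 1: 0xEE = 11101110, payload 1110 (4 bits).
Byte 2: 0x91 = 10010001 (10xxxxxx ✓), payload 010001.
Byte 3: 0x89 = 10001001 (10xxxxxx ✓), payload 001001.
Concatenate: 1110010001001001 = 0xE449 (16 bits → U+E449).

U+E449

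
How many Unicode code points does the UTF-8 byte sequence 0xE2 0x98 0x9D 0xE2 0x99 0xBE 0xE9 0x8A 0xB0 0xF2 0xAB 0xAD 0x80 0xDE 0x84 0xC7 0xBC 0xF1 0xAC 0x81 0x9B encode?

7

Byte at offset 0: 0xE2 = 11100010 → 3-byte char (#1). Advance 3.
Byte at offset 3: 0xE2 = 11100010 → 3-byte char (#2). Advance 3.
Byte at offset 6: 0xE9 = 11101001 → 3-byte char (#3). Advance 3.
Byte at offset 9: 0xF2 = 11110010 → 4-byte char (#4). Advance 4.
Byte at offset 13: 0xDE = 11011110 → 2-byte char (#5). Advance 2.
Byte at offset 15: 0xC7 = 11000111 → 2-byte char (#6). Advance 2.
Byte at offset 17: 0xF1 = 11110001 → 4-byte char (#7). Advance 4.
Reached end at offset 21 after 7 code points.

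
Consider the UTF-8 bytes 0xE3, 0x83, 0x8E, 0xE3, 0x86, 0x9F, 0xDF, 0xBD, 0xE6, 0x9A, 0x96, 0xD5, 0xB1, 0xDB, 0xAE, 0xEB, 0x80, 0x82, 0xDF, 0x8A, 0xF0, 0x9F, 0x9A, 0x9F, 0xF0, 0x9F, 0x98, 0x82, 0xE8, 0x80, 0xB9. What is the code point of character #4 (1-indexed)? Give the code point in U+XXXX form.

Offset 0: leading byte 0xE3 = 11100011 → 3-byte char #1 = E3 83 8E.
Offset 3: leading byte 0xE3 = 11100011 → 3-byte char #2 = E3 86 9F.
Offset 6: leading byte 0xDF = 11011111 → 2-byte char #3 = DF BD.
Offset 8: leading byte 0xE6 = 11100110 → 3-byte char #4 = E6 9A 96.
Leading byte 0xE6 = 11100110 matches 1110xxxx → 3-byte sequence.
Byte 1: 0xE6 = 11100110, payload 0110 (4 bits).
Byte 2: 0x9A = 10011010 (10xxxxxx ✓), payload 011010.
Byte 3: 0x96 = 10010110 (10xxxxxx ✓), payload 010110.
Concatenate: 0110011010010110 = 0x6696 (16 bits → U+6696).

U+6696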